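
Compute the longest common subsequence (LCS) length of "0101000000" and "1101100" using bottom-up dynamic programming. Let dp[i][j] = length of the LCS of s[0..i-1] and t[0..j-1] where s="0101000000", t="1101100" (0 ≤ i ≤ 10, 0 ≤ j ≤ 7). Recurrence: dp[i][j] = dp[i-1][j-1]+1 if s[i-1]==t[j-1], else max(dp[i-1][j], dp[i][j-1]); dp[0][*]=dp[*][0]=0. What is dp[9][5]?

   ''  1  1  0  1  1  0  0
''  0  0  0  0  0  0  0  0
 0  0  0  0  1  1  1  1  1
 1  0  1  1  1  2  2  2  2
 0  0  1  1  2  2  2  3  3
 1  0  1  2  2  3  3  3  3
 0  0  1  2  3  3  3  4  4
 0  0  1  2  3  3  3  4  5
 0  0  1  2  3  3  3  4  5
 0  0  1  2  3  3  3  4  5
 0  0  1  2  3  3  3  4  5
 0  0  1  2  3  3  3  4  5

3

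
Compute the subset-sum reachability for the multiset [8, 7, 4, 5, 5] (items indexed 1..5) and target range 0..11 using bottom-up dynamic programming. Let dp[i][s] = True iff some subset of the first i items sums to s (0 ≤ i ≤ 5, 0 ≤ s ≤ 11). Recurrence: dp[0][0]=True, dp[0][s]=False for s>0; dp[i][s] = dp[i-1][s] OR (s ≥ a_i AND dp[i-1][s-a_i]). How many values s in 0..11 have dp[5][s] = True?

i\s   0   1   2   3   4   5   6   7   8   9  10  11
  0   T   F   F   F   F   F   F   F   F   F   F   F
  1   T   F   F   F   F   F   F   F   T   F   F   F
  2   T   F   F   F   F   F   F   T   T   F   F   F
  3   T   F   F   F   T   F   F   T   T   F   F   T
  4   T   F   F   F   T   T   F   T   T   T   F   T
  5   T   F   F   F   T   T   F   T   T   T   T   T

8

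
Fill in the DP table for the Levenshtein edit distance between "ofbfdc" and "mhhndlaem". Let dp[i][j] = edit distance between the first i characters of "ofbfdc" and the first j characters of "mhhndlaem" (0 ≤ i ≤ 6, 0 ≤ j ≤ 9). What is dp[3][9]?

9

   ''  m  h  h  n  d  l  a  e  m
''  0  1  2  3  4  5  6  7  8  9
 o  1  1  2  3  4  5  6  7  8  9
 f  2  2  2  3  4  5  6  7  8  9
 b  3  3  3  3  4  5  6  7  8  9
 f  4  4  4  4  4  5  6  7  8  9
 d  5  5  5  5  5  4  5  6  7  8
 c  6  6  6  6  6  5  5  6  7  8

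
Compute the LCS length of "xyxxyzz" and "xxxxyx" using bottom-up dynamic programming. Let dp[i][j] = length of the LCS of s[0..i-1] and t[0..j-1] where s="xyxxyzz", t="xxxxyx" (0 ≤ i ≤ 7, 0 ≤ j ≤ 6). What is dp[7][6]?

   ''  x  x  x  x  y  x
''  0  0  0  0  0  0  0
 x  0  1  1  1  1  1  1
 y  0  1  1  1  1  2  2
 x  0  1  2  2  2  2  3
 x  0  1  2  3  3  3  3
 y  0  1  2  3  3  4  4
 z  0  1  2  3  3  4  4
 z  0  1  2  3  3  4  4

4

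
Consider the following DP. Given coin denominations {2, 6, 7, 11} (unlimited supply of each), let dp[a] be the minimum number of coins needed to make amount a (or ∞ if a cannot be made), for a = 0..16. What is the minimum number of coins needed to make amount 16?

 a  0  1  2  3  4  5  6  7  8  9 10 11 12 13 14 15 16
dp  0  -  1  -  2  -  1  1  2  2  3  1  2  2  2  3  3
(- denotes ∞ / unreachable)

3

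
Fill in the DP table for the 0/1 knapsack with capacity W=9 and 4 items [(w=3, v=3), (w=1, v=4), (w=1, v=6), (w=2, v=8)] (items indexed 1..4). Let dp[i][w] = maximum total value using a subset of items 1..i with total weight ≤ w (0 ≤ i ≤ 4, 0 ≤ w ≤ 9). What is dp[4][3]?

i\w   0   1   2   3   4   5   6   7   8   9
  0   0   0   0   0   0   0   0   0   0   0
  1   0   0   0   3   3   3   3   3   3   3
  2   0   4   4   4   7   7   7   7   7   7
  3   0   6  10  10  10  13  13  13  13  13
  4   0   6  10  14  18  18  18  21  21  21

14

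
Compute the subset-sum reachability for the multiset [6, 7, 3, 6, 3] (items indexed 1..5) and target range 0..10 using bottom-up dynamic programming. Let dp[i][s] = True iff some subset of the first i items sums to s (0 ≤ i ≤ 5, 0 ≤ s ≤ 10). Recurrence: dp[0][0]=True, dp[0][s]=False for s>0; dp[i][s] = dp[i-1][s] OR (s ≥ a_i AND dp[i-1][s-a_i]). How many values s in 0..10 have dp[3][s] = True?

i\s   0   1   2   3   4   5   6   7   8   9  10
  0   T   F   F   F   F   F   F   F   F   F   F
  1   T   F   F   F   F   F   T   F   F   F   F
  2   T   F   F   F   F   F   T   T   F   F   F
  3   T   F   F   T   F   F   T   T   F   T   T
  4   T   F   F   T   F   F   T   T   F   T   T
  5   T   F   F   T   F   F   T   T   F   T   T

6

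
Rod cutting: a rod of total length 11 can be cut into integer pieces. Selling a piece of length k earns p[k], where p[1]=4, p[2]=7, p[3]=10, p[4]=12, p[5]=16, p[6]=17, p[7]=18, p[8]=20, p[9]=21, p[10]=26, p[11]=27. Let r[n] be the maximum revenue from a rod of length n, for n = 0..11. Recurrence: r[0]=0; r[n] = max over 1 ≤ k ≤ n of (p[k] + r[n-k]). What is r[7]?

   n    0    1    2    3    4    5    6    7    8    9   10   11
r[n]    0    4    8   12   16   20   24   28   32   36   40   44

28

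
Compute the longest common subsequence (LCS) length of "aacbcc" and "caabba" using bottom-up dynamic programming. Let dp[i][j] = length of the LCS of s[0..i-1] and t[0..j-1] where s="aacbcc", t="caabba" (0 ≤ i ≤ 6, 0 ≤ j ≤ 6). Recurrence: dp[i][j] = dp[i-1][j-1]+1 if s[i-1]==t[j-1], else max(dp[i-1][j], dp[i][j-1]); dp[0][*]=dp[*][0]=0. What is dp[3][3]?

2

   ''  c  a  a  b  b  a
''  0  0  0  0  0  0  0
 a  0  0  1  1  1  1  1
 a  0  0  1  2  2  2  2
 c  0  1  1  2  2  2  2
 b  0  1  1  2  3  3  3
 c  0  1  1  2  3  3  3
 c  0  1  1  2  3  3  3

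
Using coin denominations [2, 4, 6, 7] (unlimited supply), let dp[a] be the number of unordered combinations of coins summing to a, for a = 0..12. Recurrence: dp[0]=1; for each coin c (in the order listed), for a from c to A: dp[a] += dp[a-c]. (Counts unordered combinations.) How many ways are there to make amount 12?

7

after  coin     0     1     2     3     4     5     6     7     8     9    10    11    12
          2     1     0     1     0     1     0     1     0     1     0     1     0     1
          4     1     0     1     0     2     0     2     0     3     0     3     0     4
          6     1     0     1     0     2     0     3     0     4     0     5     0     7
          7     1     0     1     0     2     0     3     1     4     1     5     2     7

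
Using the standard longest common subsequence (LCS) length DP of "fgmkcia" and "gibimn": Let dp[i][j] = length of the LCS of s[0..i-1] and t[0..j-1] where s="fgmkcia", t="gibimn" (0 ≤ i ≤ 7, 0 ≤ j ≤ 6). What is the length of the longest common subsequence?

   ''  g  i  b  i  m  n
''  0  0  0  0  0  0  0
 f  0  0  0  0  0  0  0
 g  0  1  1  1  1  1  1
 m  0  1  1  1  1  2  2
 k  0  1  1  1  1  2  2
 c  0  1  1  1  1  2  2
 i  0  1  2  2  2  2  2
 a  0  1  2  2  2  2  2

2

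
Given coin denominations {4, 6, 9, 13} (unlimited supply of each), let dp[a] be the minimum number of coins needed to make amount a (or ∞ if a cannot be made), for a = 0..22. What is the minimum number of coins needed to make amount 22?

2

 a  0  1  2  3  4  5  6  7  8  9 10 11 12 13 14 15 16 17 18 19 20 21 22
dp  0  -  -  -  1  -  1  -  2  1  2  -  2  1  3  2  3  2  2  2  4  3  2
(- denotes ∞ / unreachable)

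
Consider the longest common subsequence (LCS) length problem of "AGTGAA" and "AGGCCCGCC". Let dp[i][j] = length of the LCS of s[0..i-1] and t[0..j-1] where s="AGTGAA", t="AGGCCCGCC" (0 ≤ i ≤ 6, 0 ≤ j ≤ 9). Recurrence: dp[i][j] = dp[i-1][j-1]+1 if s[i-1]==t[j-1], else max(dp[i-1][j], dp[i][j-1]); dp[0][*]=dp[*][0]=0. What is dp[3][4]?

   ''  A  G  G  C  C  C  G  C  C
''  0  0  0  0  0  0  0  0  0  0
 A  0  1  1  1  1  1  1  1  1  1
 G  0  1  2  2  2  2  2  2  2  2
 T  0  1  2  2  2  2  2  2  2  2
 G  0  1  2  3  3  3  3  3  3  3
 A  0  1  2  3  3  3  3  3  3  3
 A  0  1  2  3  3  3  3  3  3  3

2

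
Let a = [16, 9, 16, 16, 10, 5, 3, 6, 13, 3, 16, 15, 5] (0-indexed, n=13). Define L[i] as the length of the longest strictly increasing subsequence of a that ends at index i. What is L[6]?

   i    0    1    2    3    4    5    6    7    8    9   10   11   12
a[i]   16    9   16   16   10    5    3    6   13    3   16   15    5
L[i]    1    1    2    2    2    1    1    2    3    1    4    4    2

1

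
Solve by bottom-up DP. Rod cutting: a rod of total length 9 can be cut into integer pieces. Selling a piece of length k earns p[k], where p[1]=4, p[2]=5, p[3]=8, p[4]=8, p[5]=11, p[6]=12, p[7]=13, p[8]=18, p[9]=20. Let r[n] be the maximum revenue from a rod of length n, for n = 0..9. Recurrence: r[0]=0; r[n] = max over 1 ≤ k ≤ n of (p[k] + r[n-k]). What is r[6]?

24

   n    0    1    2    3    4    5    6    7    8    9
r[n]    0    4    8   12   16   20   24   28   32   36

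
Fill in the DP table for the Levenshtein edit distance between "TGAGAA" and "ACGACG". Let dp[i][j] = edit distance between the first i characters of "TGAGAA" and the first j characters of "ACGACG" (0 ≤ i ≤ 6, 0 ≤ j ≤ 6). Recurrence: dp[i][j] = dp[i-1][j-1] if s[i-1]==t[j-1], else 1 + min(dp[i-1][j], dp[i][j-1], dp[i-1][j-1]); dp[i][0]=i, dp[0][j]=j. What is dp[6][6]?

5

   ''  A  C  G  A  C  G
''  0  1  2  3  4  5  6
 T  1  1  2  3  4  5  6
 G  2  2  2  2  3  4  5
 A  3  2  3  3  2  3  4
 G  4  3  3  3  3  3  3
 A  5  4  4  4  3  4  4
 A  6  5  5  5  4  4  5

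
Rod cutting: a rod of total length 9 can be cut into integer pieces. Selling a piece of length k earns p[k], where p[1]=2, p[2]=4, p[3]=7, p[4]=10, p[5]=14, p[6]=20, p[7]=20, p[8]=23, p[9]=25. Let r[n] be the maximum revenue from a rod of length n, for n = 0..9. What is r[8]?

   n    0    1    2    3    4    5    6    7    8    9
r[n]    0    2    4    7   10   14   20   22   24   27

24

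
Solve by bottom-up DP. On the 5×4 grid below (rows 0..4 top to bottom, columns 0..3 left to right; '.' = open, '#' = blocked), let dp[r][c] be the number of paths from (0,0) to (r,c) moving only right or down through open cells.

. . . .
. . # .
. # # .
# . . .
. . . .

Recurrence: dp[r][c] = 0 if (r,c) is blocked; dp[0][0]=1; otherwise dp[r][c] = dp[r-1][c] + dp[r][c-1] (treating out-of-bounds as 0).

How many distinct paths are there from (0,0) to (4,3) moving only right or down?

1

r\c   0   1   2   3
  0   1   1   1   1
  1   1   2   0   1
  2   1   0   0   1
  3   0   0   0   1
  4   0   0   0   1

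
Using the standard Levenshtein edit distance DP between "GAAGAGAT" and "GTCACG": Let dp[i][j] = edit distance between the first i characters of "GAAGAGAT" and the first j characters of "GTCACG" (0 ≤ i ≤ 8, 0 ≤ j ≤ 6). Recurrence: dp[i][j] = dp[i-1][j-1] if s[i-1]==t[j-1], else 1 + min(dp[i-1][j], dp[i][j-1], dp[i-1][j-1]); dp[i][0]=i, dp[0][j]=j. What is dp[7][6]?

   ''  G  T  C  A  C  G
''  0  1  2  3  4  5  6
 G  1  0  1  2  3  4  5
 A  2  1  1  2  2  3  4
 A  3  2  2  2  2  3  4
 G  4  3  3  3  3  3  3
 A  5  4  4  4  3  4  4
 G  6  5  5  5  4  4  4
 A  7  6  6  6  5  5  5
 T  8  7  6  7  6  6  6

5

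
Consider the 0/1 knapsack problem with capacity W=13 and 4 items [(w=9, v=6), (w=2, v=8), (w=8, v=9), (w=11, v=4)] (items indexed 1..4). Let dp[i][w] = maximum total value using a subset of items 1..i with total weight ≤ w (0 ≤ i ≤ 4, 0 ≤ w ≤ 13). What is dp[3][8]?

9

i\w   0   1   2   3   4   5   6   7   8   9  10  11  12  13
  0   0   0   0   0   0   0   0   0   0   0   0   0   0   0
  1   0   0   0   0   0   0   0   0   0   6   6   6   6   6
  2   0   0   8   8   8   8   8   8   8   8   8  14  14  14
  3   0   0   8   8   8   8   8   8   9   9  17  17  17  17
  4   0   0   8   8   8   8   8   8   9   9  17  17  17  17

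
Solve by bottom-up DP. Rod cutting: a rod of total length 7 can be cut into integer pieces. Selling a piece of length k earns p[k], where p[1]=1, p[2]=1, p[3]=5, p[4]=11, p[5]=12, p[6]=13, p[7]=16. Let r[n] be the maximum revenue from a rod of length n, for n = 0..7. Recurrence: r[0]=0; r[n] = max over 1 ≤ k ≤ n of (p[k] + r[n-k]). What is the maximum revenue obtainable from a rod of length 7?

   n    0    1    2    3    4    5    6    7
r[n]    0    1    2    5   11   12   13   16

16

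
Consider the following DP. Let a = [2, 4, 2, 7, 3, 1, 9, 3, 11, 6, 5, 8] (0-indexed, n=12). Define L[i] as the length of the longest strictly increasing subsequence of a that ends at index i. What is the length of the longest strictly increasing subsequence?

   i    0    1    2    3    4    5    6    7    8    9   10   11
a[i]    2    4    2    7    3    1    9    3   11    6    5    8
L[i]    1    2    1    3    2    1    4    2    5    3    3    4

5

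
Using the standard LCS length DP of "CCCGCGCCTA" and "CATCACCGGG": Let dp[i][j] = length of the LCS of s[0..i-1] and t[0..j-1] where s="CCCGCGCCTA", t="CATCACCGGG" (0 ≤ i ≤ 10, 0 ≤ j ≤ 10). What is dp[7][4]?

2

   ''  C  A  T  C  A  C  C  G  G  G
''  0  0  0  0  0  0  0  0  0  0  0
 C  0  1  1  1  1  1  1  1  1  1  1
 C  0  1  1  1  2  2  2  2  2  2  2
 C  0  1  1  1  2  2  3  3  3  3  3
 G  0  1  1  1  2  2  3  3  4  4  4
 C  0  1  1  1  2  2  3  4  4  4  4
 G  0  1  1  1  2  2  3  4  5  5  5
 C  0  1  1  1  2  2  3  4  5  5  5
 C  0  1  1  1  2  2  3  4  5  5  5
 T  0  1  1  2  2  2  3  4  5  5  5
 A  0  1  2  2  2  3  3  4  5  5  5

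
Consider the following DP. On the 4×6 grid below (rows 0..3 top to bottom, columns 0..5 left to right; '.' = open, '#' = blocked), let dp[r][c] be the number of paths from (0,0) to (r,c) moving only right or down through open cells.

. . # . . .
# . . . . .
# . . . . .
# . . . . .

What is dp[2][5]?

r\c   0   1   2   3   4   5
  0   1   1   0   0   0   0
  1   0   1   1   1   1   1
  2   0   1   2   3   4   5
  3   0   1   3   6  10  15

5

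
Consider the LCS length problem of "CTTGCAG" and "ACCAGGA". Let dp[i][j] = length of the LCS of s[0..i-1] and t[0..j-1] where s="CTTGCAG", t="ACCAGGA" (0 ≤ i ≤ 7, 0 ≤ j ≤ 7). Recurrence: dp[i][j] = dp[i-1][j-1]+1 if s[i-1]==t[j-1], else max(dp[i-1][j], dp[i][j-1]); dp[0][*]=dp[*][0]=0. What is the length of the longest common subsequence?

   ''  A  C  C  A  G  G  A
''  0  0  0  0  0  0  0  0
 C  0  0  1  1  1  1  1  1
 T  0  0  1  1  1  1  1  1
 T  0  0  1  1  1  1  1  1
 G  0  0  1  1  1  2  2  2
 C  0  0  1  2  2  2  2  2
 A  0  1  1  2  3  3  3  3
 G  0  1  1  2  3  4  4  4

4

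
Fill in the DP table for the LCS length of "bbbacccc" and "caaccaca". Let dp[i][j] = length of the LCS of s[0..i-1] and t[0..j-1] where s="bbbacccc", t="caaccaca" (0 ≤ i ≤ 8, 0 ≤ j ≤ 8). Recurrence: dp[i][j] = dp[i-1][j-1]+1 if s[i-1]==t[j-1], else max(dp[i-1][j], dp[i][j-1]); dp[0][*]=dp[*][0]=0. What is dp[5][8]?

   ''  c  a  a  c  c  a  c  a
''  0  0  0  0  0  0  0  0  0
 b  0  0  0  0  0  0  0  0  0
 b  0  0  0  0  0  0  0  0  0
 b  0  0  0  0  0  0  0  0  0
 a  0  0  1  1  1  1  1  1  1
 c  0  1  1  1  2  2  2  2  2
 c  0  1  1  1  2  3  3  3  3
 c  0  1  1  1  2  3  3  4  4
 c  0  1  1  1  2  3  3  4  4

2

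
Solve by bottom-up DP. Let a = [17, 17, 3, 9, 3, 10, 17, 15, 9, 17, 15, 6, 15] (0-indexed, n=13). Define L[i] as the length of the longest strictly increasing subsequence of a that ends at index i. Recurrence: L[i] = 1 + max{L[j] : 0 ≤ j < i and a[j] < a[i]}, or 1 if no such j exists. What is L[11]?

2

   i    0    1    2    3    4    5    6    7    8    9   10   11   12
a[i]   17   17    3    9    3   10   17   15    9   17   15    6   15
L[i]    1    1    1    2    1    3    4    4    2    5    4    2    4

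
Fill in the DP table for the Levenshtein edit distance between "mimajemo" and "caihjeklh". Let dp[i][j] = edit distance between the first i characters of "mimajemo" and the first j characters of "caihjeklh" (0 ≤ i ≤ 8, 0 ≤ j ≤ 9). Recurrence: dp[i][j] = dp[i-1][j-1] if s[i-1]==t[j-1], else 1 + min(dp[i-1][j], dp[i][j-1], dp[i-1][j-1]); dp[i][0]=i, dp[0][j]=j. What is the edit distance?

   ''  c  a  i  h  j  e  k  l  h
''  0  1  2  3  4  5  6  7  8  9
 m  1  1  2  3  4  5  6  7  8  9
 i  2  2  2  2  3  4  5  6  7  8
 m  3  3  3  3  3  4  5  6  7  8
 a  4  4  3  4  4  4  5  6  7  8
 j  5  5  4  4  5  4  5  6  7  8
 e  6  6  5  5  5  5  4  5  6  7
 m  7  7  6  6  6  6  5  5  6  7
 o  8  8  7  7  7  7  6  6  6  7

7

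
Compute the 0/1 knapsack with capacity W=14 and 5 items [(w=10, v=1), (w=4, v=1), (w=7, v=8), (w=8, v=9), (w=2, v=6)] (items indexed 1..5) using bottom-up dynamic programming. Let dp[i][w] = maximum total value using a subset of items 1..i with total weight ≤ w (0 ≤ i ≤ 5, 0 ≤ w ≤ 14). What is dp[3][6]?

1

i\w   0   1   2   3   4   5   6   7   8   9  10  11  12  13  14
  0   0   0   0   0   0   0   0   0   0   0   0   0   0   0   0
  1   0   0   0   0   0   0   0   0   0   0   1   1   1   1   1
  2   0   0   0   0   1   1   1   1   1   1   1   1   1   1   2
  3   0   0   0   0   1   1   1   8   8   8   8   9   9   9   9
  4   0   0   0   0   1   1   1   8   9   9   9   9  10  10  10
  5   0   0   6   6   6   6   7   8   9  14  15  15  15  15  16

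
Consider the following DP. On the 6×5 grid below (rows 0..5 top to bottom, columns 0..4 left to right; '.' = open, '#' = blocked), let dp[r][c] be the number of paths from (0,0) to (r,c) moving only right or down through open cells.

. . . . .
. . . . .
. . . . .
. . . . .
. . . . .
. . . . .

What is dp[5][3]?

56

r\c   0   1   2   3   4
  0   1   1   1   1   1
  1   1   2   3   4   5
  2   1   3   6  10  15
  3   1   4  10  20  35
  4   1   5  15  35  70
  5   1   6  21  56 126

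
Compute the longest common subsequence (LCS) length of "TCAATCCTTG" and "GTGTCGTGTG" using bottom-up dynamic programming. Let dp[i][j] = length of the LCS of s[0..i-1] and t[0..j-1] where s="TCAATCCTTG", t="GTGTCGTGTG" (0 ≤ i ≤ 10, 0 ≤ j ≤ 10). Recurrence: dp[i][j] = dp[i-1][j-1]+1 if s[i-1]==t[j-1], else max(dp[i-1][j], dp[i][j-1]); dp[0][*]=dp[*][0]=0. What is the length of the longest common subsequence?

   ''  G  T  G  T  C  G  T  G  T  G
''  0  0  0  0  0  0  0  0  0  0  0
 T  0  0  1  1  1  1  1  1  1  1  1
 C  0  0  1  1  1  2  2  2  2  2  2
 A  0  0  1  1  1  2  2  2  2  2  2
 A  0  0  1  1  1  2  2  2  2  2  2
 T  0  0  1  1  2  2  2  3  3  3  3
 C  0  0  1  1  2  3  3  3  3  3  3
 C  0  0  1  1  2  3  3  3  3  3  3
 T  0  0  1  1  2  3  3  4  4  4  4
 T  0  0  1  1  2  3  3  4  4  5  5
 G  0  1  1  2  2  3  4  4  5  5  6

6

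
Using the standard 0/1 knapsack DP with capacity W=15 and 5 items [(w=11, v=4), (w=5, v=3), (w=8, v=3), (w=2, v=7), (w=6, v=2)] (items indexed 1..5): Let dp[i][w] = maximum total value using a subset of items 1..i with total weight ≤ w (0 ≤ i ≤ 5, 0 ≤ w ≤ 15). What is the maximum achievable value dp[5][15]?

13

i\w   0   1   2   3   4   5   6   7   8   9  10  11  12  13  14  15
  0   0   0   0   0   0   0   0   0   0   0   0   0   0   0   0   0
  1   0   0   0   0   0   0   0   0   0   0   0   4   4   4   4   4
  2   0   0   0   0   0   3   3   3   3   3   3   4   4   4   4   4
  3   0   0   0   0   0   3   3   3   3   3   3   4   4   6   6   6
  4   0   0   7   7   7   7   7  10  10  10  10  10  10  11  11  13
  5   0   0   7   7   7   7   7  10  10  10  10  10  10  12  12  13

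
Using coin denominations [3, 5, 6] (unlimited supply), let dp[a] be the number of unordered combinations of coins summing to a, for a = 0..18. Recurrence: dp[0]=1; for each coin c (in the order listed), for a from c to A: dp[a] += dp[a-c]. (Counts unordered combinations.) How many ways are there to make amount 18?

after  coin     0     1     2     3     4     5     6     7     8     9    10    11    12    13    14    15    16    17    18
          3     1     0     0     1     0     0     1     0     0     1     0     0     1     0     0     1     0     0     1
          5     1     0     0     1     0     1     1     0     1     1     1     1     1     1     1     2     1     1     2
          6     1     0     0     1     0     1     2     0     1     2     1     2     3     1     2     4     2     3     5

5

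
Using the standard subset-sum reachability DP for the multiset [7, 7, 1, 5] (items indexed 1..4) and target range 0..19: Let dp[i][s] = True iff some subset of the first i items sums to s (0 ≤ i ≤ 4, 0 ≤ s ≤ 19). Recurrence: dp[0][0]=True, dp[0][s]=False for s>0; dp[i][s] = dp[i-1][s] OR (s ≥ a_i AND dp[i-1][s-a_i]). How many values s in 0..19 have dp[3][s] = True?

i\s   0   1   2   3   4   5   6   7   8   9  10  11  12  13  14  15  16  17  18  19
  0   T   F   F   F   F   F   F   F   F   F   F   F   F   F   F   F   F   F   F   F
  1   T   F   F   F   F   F   F   T   F   F   F   F   F   F   F   F   F   F   F   F
  2   T   F   F   F   F   F   F   T   F   F   F   F   F   F   T   F   F   F   F   F
  3   T   T   F   F   F   F   F   T   T   F   F   F   F   F   T   T   F   F   F   F
  4   T   T   F   F   F   T   T   T   T   F   F   F   T   T   T   T   F   F   F   T

6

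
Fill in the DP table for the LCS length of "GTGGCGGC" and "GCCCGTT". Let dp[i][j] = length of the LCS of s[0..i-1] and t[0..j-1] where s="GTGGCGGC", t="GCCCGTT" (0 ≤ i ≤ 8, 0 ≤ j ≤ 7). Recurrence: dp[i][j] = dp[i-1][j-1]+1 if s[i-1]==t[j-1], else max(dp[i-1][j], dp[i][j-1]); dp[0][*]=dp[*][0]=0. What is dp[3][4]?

   ''  G  C  C  C  G  T  T
''  0  0  0  0  0  0  0  0
 G  0  1  1  1  1  1  1  1
 T  0  1  1  1  1  1  2  2
 G  0  1  1  1  1  2  2  2
 G  0  1  1  1  1  2  2  2
 C  0  1  2  2  2  2  2  2
 G  0  1  2  2  2  3  3  3
 G  0  1  2  2  2  3  3  3
 C  0  1  2  3  3  3  3  3

1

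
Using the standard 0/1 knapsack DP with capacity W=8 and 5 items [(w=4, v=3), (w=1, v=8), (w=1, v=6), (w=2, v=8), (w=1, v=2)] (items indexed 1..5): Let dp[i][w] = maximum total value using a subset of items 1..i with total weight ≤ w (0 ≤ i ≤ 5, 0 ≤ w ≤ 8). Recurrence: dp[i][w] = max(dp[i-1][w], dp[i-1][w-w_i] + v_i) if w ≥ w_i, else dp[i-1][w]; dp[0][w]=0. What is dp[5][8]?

i\w   0   1   2   3   4   5   6   7   8
  0   0   0   0   0   0   0   0   0   0
  1   0   0   0   0   3   3   3   3   3
  2   0   8   8   8   8  11  11  11  11
  3   0   8  14  14  14  14  17  17  17
  4   0   8  14  16  22  22  22  22  25
  5   0   8  14  16  22  24  24  24  25

25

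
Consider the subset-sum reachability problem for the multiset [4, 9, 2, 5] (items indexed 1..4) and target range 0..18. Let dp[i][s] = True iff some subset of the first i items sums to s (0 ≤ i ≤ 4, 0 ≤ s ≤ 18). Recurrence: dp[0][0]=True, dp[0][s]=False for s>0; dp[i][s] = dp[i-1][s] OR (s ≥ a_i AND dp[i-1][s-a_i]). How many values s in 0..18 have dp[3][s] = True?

i\s   0   1   2   3   4   5   6   7   8   9  10  11  12  13  14  15  16  17  18
  0   T   F   F   F   F   F   F   F   F   F   F   F   F   F   F   F   F   F   F
  1   T   F   F   F   T   F   F   F   F   F   F   F   F   F   F   F   F   F   F
  2   T   F   F   F   T   F   F   F   F   T   F   F   F   T   F   F   F   F   F
  3   T   F   T   F   T   F   T   F   F   T   F   T   F   T   F   T   F   F   F
  4   T   F   T   F   T   T   T   T   F   T   F   T   F   T   T   T   T   F   T

8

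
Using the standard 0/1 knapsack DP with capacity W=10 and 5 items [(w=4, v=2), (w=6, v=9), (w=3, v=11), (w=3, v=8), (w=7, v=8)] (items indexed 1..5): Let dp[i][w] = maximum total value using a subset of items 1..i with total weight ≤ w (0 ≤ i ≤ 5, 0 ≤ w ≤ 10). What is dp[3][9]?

i\w   0   1   2   3   4   5   6   7   8   9  10
  0   0   0   0   0   0   0   0   0   0   0   0
  1   0   0   0   0   2   2   2   2   2   2   2
  2   0   0   0   0   2   2   9   9   9   9  11
  3   0   0   0  11  11  11  11  13  13  20  20
  4   0   0   0  11  11  11  19  19  19  20  21
  5   0   0   0  11  11  11  19  19  19  20  21

20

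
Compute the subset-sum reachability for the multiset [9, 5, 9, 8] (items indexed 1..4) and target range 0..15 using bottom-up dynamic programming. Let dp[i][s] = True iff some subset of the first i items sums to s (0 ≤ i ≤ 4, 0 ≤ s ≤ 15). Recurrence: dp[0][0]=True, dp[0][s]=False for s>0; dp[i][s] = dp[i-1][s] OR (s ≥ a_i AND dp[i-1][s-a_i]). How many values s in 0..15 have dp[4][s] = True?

i\s   0   1   2   3   4   5   6   7   8   9  10  11  12  13  14  15
  0   T   F   F   F   F   F   F   F   F   F   F   F   F   F   F   F
  1   T   F   F   F   F   F   F   F   F   T   F   F   F   F   F   F
  2   T   F   F   F   F   T   F   F   F   T   F   F   F   F   T   F
  3   T   F   F   F   F   T   F   F   F   T   F   F   F   F   T   F
  4   T   F   F   F   F   T   F   F   T   T   F   F   F   T   T   F

6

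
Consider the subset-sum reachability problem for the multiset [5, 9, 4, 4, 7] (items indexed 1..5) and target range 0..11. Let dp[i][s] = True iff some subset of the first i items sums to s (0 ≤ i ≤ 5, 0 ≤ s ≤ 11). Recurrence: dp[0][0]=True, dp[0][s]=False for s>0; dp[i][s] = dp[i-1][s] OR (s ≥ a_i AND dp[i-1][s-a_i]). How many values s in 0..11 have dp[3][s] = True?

i\s   0   1   2   3   4   5   6   7   8   9  10  11
  0   T   F   F   F   F   F   F   F   F   F   F   F
  1   T   F   F   F   F   T   F   F   F   F   F   F
  2   T   F   F   F   F   T   F   F   F   T   F   F
  3   T   F   F   F   T   T   F   F   F   T   F   F
  4   T   F   F   F   T   T   F   F   T   T   F   F
  5   T   F   F   F   T   T   F   T   T   T   F   T

4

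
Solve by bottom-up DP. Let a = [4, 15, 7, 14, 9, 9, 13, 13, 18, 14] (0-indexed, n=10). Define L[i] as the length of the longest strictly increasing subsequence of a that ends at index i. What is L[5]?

   i    0    1    2    3    4    5    6    7    8    9
a[i]    4   15    7   14    9    9   13   13   18   14
L[i]    1    2    2    3    3    3    4    4    5    5

3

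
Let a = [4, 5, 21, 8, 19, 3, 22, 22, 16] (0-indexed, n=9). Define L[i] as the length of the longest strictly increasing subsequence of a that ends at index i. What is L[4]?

4

   i    0    1    2    3    4    5    6    7    8
a[i]    4    5   21    8   19    3   22   22   16
L[i]    1    2    3    3    4    1    5    5    4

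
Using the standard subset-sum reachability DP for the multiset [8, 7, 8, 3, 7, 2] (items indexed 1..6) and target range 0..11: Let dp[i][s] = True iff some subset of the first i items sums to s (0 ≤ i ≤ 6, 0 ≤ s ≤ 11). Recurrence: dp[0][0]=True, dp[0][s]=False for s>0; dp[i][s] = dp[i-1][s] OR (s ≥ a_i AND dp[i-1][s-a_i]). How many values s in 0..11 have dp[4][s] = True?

6

i\s   0   1   2   3   4   5   6   7   8   9  10  11
  0   T   F   F   F   F   F   F   F   F   F   F   F
  1   T   F   F   F   F   F   F   F   T   F   F   F
  2   T   F   F   F   F   F   F   T   T   F   F   F
  3   T   F   F   F   F   F   F   T   T   F   F   F
  4   T   F   F   T   F   F   F   T   T   F   T   T
  5   T   F   F   T   F   F   F   T   T   F   T   T
  6   T   F   T   T   F   T   F   T   T   T   T   T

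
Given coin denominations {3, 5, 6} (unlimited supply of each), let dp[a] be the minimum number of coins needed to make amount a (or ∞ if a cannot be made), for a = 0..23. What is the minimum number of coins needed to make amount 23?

4

 a  0  1  2  3  4  5  6  7  8  9 10 11 12 13 14 15 16 17 18 19 20 21 22 23
dp  0  -  -  1  -  1  1  -  2  2  2  2  2  3  3  3  3  3  3  4  4  4  4  4
(- denotes ∞ / unreachable)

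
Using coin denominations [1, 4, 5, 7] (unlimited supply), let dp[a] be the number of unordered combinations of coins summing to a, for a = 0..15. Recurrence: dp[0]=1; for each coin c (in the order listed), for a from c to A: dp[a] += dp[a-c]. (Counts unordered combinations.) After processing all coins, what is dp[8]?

after  coin     0     1     2     3     4     5     6     7     8     9    10    11    12    13    14    15
          1     1     1     1     1     1     1     1     1     1     1     1     1     1     1     1     1
          4     1     1     1     1     2     2     2     2     3     3     3     3     4     4     4     4
          5     1     1     1     1     2     3     3     3     4     5     6     6     7     8     9    10
          7     1     1     1     1     2     3     3     4     5     6     7     8    10    11    13    15

5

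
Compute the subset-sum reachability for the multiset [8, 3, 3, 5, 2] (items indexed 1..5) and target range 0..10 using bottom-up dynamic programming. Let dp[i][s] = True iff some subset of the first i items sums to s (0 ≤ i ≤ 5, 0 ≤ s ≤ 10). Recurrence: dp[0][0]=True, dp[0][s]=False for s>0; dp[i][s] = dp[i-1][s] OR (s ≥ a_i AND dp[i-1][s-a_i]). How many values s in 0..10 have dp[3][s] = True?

4

i\s   0   1   2   3   4   5   6   7   8   9  10
  0   T   F   F   F   F   F   F   F   F   F   F
  1   T   F   F   F   F   F   F   F   T   F   F
  2   T   F   F   T   F   F   F   F   T   F   F
  3   T   F   F   T   F   F   T   F   T   F   F
  4   T   F   F   T   F   T   T   F   T   F   F
  5   T   F   T   T   F   T   T   T   T   F   T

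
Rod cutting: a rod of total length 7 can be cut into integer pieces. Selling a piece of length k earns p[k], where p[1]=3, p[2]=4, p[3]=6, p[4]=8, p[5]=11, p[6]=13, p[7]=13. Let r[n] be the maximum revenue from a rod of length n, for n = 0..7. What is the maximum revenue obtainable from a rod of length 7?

   n    0    1    2    3    4    5    6    7
r[n]    0    3    6    9   12   15   18   21

21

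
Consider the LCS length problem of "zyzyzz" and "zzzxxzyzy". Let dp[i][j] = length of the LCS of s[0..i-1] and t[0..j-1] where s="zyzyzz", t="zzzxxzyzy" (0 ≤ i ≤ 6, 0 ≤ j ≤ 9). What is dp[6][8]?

   ''  z  z  z  x  x  z  y  z  y
''  0  0  0  0  0  0  0  0  0  0
 z  0  1  1  1  1  1  1  1  1  1
 y  0  1  1  1  1  1  1  2  2  2
 z  0  1  2  2  2  2  2  2  3  3
 y  0  1  2  2  2  2  2  3  3  4
 z  0  1  2  3  3  3  3  3  4  4
 z  0  1  2  3  3  3  4  4  4  4

4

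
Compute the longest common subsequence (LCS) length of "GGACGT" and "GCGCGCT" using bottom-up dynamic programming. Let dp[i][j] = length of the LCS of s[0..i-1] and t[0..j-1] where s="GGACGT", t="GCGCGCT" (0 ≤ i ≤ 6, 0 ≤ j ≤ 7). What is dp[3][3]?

2

   ''  G  C  G  C  G  C  T
''  0  0  0  0  0  0  0  0
 G  0  1  1  1  1  1  1  1
 G  0  1  1  2  2  2  2  2
 A  0  1  1  2  2  2  2  2
 C  0  1  2  2  3  3  3  3
 G  0  1  2  3  3  4  4  4
 T  0  1  2  3  3  4  4  5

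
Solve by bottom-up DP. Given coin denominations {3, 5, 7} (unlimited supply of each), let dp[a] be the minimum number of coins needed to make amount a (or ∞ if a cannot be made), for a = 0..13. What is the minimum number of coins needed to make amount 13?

 a  0  1  2  3  4  5  6  7  8  9 10 11 12 13
dp  0  -  -  1  -  1  2  1  2  3  2  3  2  3
(- denotes ∞ / unreachable)

3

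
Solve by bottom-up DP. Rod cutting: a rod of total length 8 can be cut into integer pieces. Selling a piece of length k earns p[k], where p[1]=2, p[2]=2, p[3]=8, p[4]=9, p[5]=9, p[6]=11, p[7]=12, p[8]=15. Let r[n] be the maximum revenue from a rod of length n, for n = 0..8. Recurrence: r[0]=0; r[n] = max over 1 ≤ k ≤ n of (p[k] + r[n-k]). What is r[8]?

   n    0    1    2    3    4    5    6    7    8
r[n]    0    2    4    8   10   12   16   18   20

20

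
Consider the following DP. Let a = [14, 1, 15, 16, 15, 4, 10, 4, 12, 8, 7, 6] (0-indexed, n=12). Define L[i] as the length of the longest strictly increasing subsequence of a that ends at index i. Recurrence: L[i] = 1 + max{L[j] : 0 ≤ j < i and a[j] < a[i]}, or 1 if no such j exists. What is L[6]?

3

   i    0    1    2    3    4    5    6    7    8    9   10   11
a[i]   14    1   15   16   15    4   10    4   12    8    7    6
L[i]    1    1    2    3    2    2    3    2    4    3    3    3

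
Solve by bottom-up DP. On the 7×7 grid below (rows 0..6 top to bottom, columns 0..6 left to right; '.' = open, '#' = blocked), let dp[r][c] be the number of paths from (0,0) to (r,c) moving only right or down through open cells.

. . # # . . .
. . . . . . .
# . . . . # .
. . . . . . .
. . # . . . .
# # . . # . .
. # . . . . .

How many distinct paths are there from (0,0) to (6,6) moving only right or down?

190

r\c   0   1   2   3   4   5   6
  0   1   1   0   0   0   0   0
  1   1   2   2   2   2   2   2
  2   0   2   4   6   8   0   2
  3   0   2   6  12  20  20  22
  4   0   2   0  12  32  52  74
  5   0   0   0  12   0  52 126
  6   0   0   0  12  12  64 190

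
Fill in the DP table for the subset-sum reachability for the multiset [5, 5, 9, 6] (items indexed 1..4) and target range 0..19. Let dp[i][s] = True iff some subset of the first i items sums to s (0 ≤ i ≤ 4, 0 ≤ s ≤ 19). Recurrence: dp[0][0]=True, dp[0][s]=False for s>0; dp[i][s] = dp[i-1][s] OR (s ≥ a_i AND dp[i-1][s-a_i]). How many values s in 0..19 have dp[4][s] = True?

10

i\s   0   1   2   3   4   5   6   7   8   9  10  11  12  13  14  15  16  17  18  19
  0   T   F   F   F   F   F   F   F   F   F   F   F   F   F   F   F   F   F   F   F
  1   T   F   F   F   F   T   F   F   F   F   F   F   F   F   F   F   F   F   F   F
  2   T   F   F   F   F   T   F   F   F   F   T   F   F   F   F   F   F   F   F   F
  3   T   F   F   F   F   T   F   F   F   T   T   F   F   F   T   F   F   F   F   T
  4   T   F   F   F   F   T   T   F   F   T   T   T   F   F   T   T   T   F   F   T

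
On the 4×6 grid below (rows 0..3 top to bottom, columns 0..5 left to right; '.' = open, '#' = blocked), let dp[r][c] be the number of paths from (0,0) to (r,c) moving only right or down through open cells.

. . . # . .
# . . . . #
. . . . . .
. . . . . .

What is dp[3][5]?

23

r\c   0   1   2   3   4   5
  0   1   1   1   0   0   0
  1   0   1   2   2   2   0
  2   0   1   3   5   7   7
  3   0   1   4   9  16  23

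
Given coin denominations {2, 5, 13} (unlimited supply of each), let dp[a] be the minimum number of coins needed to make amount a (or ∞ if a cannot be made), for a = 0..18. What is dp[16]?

5

 a  0  1  2  3  4  5  6  7  8  9 10 11 12 13 14 15 16 17 18
dp  0  -  1  -  2  1  3  2  4  3  2  4  3  1  4  2  5  3  2
(- denotes ∞ / unreachable)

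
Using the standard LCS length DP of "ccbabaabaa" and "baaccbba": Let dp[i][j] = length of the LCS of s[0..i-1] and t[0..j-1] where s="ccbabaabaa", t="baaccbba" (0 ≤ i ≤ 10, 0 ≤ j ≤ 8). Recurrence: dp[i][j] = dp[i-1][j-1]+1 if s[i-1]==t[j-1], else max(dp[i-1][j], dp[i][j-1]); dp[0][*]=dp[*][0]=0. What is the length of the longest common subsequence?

5

   ''  b  a  a  c  c  b  b  a
''  0  0  0  0  0  0  0  0  0
 c  0  0  0  0  1  1  1  1  1
 c  0  0  0  0  1  2  2  2  2
 b  0  1  1  1  1  2  3  3  3
 a  0  1  2  2  2  2  3  3  4
 b  0  1  2  2  2  2  3  4  4
 a  0  1  2  3  3  3  3  4  5
 a  0  1  2  3  3  3  3  4  5
 b  0  1  2  3  3  3  4  4  5
 a  0  1  2  3  3  3  4  4  5
 a  0  1  2  3  3  3  4  4  5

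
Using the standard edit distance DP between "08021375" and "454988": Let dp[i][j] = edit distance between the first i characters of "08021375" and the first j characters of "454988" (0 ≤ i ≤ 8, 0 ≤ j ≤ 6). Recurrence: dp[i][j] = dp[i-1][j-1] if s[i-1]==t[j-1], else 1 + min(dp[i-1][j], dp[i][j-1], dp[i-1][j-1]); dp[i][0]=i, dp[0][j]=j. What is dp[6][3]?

6

   ''  4  5  4  9  8  8
''  0  1  2  3  4  5  6
 0  1  1  2  3  4  5  6
 8  2  2  2  3  4  4  5
 0  3  3  3  3  4  5  5
 2  4  4  4  4  4  5  6
 1  5  5  5  5  5  5  6
 3  6  6  6  6  6  6  6
 7  7  7  7  7  7  7  7
 5  8  8  7  8  8  8  8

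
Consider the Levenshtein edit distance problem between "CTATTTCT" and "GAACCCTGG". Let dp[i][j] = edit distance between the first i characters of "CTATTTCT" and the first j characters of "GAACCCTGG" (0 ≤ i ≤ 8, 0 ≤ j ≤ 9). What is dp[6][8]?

6

   ''  G  A  A  C  C  C  T  G  G
''  0  1  2  3  4  5  6  7  8  9
 C  1  1  2  3  3  4  5  6  7  8
 T  2  2  2  3  4  4  5  5  6  7
 A  3  3  2  2  3  4  5  6  6  7
 T  4  4  3  3  3  4  5  5  6  7
 T  5  5  4  4  4  4  5  5  6  7
 T  6  6  5  5  5  5  5  5  6  7
 C  7  7  6  6  5  5  5  6  6  7
 T  8  8  7  7  6  6  6  5  6  7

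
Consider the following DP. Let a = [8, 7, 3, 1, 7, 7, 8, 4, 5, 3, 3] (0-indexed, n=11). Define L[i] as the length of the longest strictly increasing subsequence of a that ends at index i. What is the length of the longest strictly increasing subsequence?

3

   i    0    1    2    3    4    5    6    7    8    9   10
a[i]    8    7    3    1    7    7    8    4    5    3    3
L[i]    1    1    1    1    2    2    3    2    3    2    2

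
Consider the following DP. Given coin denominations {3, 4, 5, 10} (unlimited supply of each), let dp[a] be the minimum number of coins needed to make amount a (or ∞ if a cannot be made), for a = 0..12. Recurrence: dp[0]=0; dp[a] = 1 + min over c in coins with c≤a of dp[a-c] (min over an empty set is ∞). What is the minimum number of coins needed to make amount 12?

3

 a  0  1  2  3  4  5  6  7  8  9 10 11 12
dp  0  -  -  1  1  1  2  2  2  2  1  3  3
(- denotes ∞ / unreachable)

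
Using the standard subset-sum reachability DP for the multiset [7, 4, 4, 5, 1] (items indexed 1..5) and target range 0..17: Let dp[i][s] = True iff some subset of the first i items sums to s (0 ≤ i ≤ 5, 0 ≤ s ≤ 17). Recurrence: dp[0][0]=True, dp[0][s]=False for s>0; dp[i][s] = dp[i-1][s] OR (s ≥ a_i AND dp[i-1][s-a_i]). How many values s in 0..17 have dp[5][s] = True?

16

i\s   0   1   2   3   4   5   6   7   8   9  10  11  12  13  14  15  16  17
  0   T   F   F   F   F   F   F   F   F   F   F   F   F   F   F   F   F   F
  1   T   F   F   F   F   F   F   T   F   F   F   F   F   F   F   F   F   F
  2   T   F   F   F   T   F   F   T   F   F   F   T   F   F   F   F   F   F
  3   T   F   F   F   T   F   F   T   T   F   F   T   F   F   F   T   F   F
  4   T   F   F   F   T   T   F   T   T   T   F   T   T   T   F   T   T   F
  5   T   T   F   F   T   T   T   T   T   T   T   T   T   T   T   T   T   T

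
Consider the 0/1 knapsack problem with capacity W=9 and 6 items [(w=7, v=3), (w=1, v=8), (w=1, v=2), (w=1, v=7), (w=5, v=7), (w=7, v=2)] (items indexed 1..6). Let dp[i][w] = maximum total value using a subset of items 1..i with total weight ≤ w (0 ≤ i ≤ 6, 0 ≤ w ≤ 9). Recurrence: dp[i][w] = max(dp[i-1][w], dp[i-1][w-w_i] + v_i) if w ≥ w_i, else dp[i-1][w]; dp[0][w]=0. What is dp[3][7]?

i\w   0   1   2   3   4   5   6   7   8   9
  0   0   0   0   0   0   0   0   0   0   0
  1   0   0   0   0   0   0   0   3   3   3
  2   0   8   8   8   8   8   8   8  11  11
  3   0   8  10  10  10  10  10  10  11  13
  4   0   8  15  17  17  17  17  17  17  18
  5   0   8  15  17  17  17  17  22  24  24
  6   0   8  15  17  17  17  17  22  24  24

10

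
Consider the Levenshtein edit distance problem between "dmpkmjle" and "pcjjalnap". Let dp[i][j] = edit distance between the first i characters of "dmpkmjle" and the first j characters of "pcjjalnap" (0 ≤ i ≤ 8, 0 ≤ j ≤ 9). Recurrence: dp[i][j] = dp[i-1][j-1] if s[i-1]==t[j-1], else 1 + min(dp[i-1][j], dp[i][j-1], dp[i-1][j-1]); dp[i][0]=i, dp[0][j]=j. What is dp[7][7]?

6

   ''  p  c  j  j  a  l  n  a  p
''  0  1  2  3  4  5  6  7  8  9
 d  1  1  2  3  4  5  6  7  8  9
 m  2  2  2  3  4  5  6  7  8  9
 p  3  2  3  3  4  5  6  7  8  8
 k  4  3  3  4  4  5  6  7  8  9
 m  5  4  4  4  5  5  6  7  8  9
 j  6  5  5  4  4  5  6  7  8  9
 l  7  6  6  5  5  5  5  6  7  8
 e  8  7  7  6  6  6  6  6  7  8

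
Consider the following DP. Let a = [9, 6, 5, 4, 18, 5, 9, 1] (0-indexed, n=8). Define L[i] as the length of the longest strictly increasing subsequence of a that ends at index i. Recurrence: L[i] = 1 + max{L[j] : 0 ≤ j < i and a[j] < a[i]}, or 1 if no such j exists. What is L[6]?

   i    0    1    2    3    4    5    6    7
a[i]    9    6    5    4   18    5    9    1
L[i]    1    1    1    1    2    2    3    1

3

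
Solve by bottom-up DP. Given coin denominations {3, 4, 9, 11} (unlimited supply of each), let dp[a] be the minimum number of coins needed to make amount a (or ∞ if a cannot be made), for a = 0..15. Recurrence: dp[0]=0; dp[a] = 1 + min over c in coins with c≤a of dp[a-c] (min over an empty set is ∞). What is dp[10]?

3

 a  0  1  2  3  4  5  6  7  8  9 10 11 12 13 14 15
dp  0  -  -  1  1  -  2  2  2  1  3  1  2  2  2  2
(- denotes ∞ / unreachable)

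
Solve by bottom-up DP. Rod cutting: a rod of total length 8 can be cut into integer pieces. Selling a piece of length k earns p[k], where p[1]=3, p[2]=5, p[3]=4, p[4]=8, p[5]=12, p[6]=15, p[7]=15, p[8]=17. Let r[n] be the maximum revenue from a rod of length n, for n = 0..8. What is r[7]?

21

   n    0    1    2    3    4    5    6    7    8
r[n]    0    3    6    9   12   15   18   21   24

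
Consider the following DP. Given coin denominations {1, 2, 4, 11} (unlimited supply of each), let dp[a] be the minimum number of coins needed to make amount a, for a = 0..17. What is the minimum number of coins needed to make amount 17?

 a  0  1  2  3  4  5  6  7  8  9 10 11 12 13 14 15 16 17
dp  0  1  1  2  1  2  2  3  2  3  3  1  2  2  3  2  3  3

3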